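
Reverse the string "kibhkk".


Input: kibhkk
Reading characters right to left:
  Position 5: 'k'
  Position 4: 'k'
  Position 3: 'h'
  Position 2: 'b'
  Position 1: 'i'
  Position 0: 'k'
Reversed: kkhbik

kkhbik


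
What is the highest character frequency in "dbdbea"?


Input: dbdbea
Character counts:
  'a': 1
  'b': 2
  'd': 2
  'e': 1
Maximum frequency: 2

2


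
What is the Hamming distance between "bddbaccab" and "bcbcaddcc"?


Comparing "bddbaccab" and "bcbcaddcc" position by position:
  Position 0: 'b' vs 'b' => same
  Position 1: 'd' vs 'c' => differ
  Position 2: 'd' vs 'b' => differ
  Position 3: 'b' vs 'c' => differ
  Position 4: 'a' vs 'a' => same
  Position 5: 'c' vs 'd' => differ
  Position 6: 'c' vs 'd' => differ
  Position 7: 'a' vs 'c' => differ
  Position 8: 'b' vs 'c' => differ
Total differences (Hamming distance): 7

7


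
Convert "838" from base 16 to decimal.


Input: "838" in base 16
Positional expansion:
  Digit '8' (value 8) x 16^2 = 2048
  Digit '3' (value 3) x 16^1 = 48
  Digit '8' (value 8) x 16^0 = 8
Sum = 2104

2104


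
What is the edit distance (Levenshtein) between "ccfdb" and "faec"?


Computing edit distance: "ccfdb" -> "faec"
DP table:
           f    a    e    c
      0    1    2    3    4
  c   1    1    2    3    3
  c   2    2    2    3    3
  f   3    2    3    3    4
  d   4    3    3    4    4
  b   5    4    4    4    5
Edit distance = dp[5][4] = 5

5


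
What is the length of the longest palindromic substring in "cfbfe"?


Input: "cfbfe"
Checking substrings for palindromes:
  [1:4] "fbf" (len 3) => palindrome
Longest palindromic substring: "fbf" with length 3

3


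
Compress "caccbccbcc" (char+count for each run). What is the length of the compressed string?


Input: caccbccbcc
Runs:
  'c' x 1 => "c1"
  'a' x 1 => "a1"
  'c' x 2 => "c2"
  'b' x 1 => "b1"
  'c' x 2 => "c2"
  'b' x 1 => "b1"
  'c' x 2 => "c2"
Compressed: "c1a1c2b1c2b1c2"
Compressed length: 14

14


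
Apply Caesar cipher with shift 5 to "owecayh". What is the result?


Caesar cipher: shift "owecayh" by 5
  'o' (pos 14) + 5 = pos 19 = 't'
  'w' (pos 22) + 5 = pos 1 = 'b'
  'e' (pos 4) + 5 = pos 9 = 'j'
  'c' (pos 2) + 5 = pos 7 = 'h'
  'a' (pos 0) + 5 = pos 5 = 'f'
  'y' (pos 24) + 5 = pos 3 = 'd'
  'h' (pos 7) + 5 = pos 12 = 'm'
Result: tbjhfdm

tbjhfdm


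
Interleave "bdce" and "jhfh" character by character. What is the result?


Interleaving "bdce" and "jhfh":
  Position 0: 'b' from first, 'j' from second => "bj"
  Position 1: 'd' from first, 'h' from second => "dh"
  Position 2: 'c' from first, 'f' from second => "cf"
  Position 3: 'e' from first, 'h' from second => "eh"
Result: bjdhcfeh

bjdhcfeh


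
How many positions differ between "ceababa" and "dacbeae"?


Comparing "ceababa" and "dacbeae" position by position:
  Position 0: 'c' vs 'd' => DIFFER
  Position 1: 'e' vs 'a' => DIFFER
  Position 2: 'a' vs 'c' => DIFFER
  Position 3: 'b' vs 'b' => same
  Position 4: 'a' vs 'e' => DIFFER
  Position 5: 'b' vs 'a' => DIFFER
  Position 6: 'a' vs 'e' => DIFFER
Positions that differ: 6

6


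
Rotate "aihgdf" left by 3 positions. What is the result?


Input: "aihgdf", rotate left by 3
First 3 characters: "aih"
Remaining characters: "gdf"
Concatenate remaining + first: "gdf" + "aih" = "gdfaih"

gdfaih


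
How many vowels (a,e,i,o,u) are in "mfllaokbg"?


Input: mfllaokbg
Checking each character:
  'm' at position 0: consonant
  'f' at position 1: consonant
  'l' at position 2: consonant
  'l' at position 3: consonant
  'a' at position 4: vowel (running total: 1)
  'o' at position 5: vowel (running total: 2)
  'k' at position 6: consonant
  'b' at position 7: consonant
  'g' at position 8: consonant
Total vowels: 2

2


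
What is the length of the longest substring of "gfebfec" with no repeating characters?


Input: "gfebfec"
Sliding window (track last position of each char):
  Position 0 ('g'): window [0,0] length 1 -- new best
  Position 1 ('f'): window [0,1] length 2 -- new best
  Position 2 ('e'): window [0,2] length 3 -- new best
  Position 3 ('b'): window [0,3] length 4 -- new best
  Position 4 ('f'): repeat (last at 1), move window start to 2
  Position 4 ('f'): window [2,4] length 3
  Position 5 ('e'): repeat (last at 2), move window start to 3
  Position 5 ('e'): window [3,5] length 3
  Position 6 ('c'): window [3,6] length 4
Longest substring with no repeats: "gfeb" with length 4

4


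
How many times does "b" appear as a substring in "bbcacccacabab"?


Searching for "b" in "bbcacccacabab"
Scanning each position:
  Position 0: "b" => MATCH
  Position 1: "b" => MATCH
  Position 2: "c" => no
  Position 3: "a" => no
  Position 4: "c" => no
  Position 5: "c" => no
  Position 6: "c" => no
  Position 7: "a" => no
  Position 8: "c" => no
  Position 9: "a" => no
  Position 10: "b" => MATCH
  Position 11: "a" => no
  Position 12: "b" => MATCH
Total occurrences: 4

4


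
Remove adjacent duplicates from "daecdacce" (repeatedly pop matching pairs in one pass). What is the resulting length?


Input: daecdacce
Stack-based adjacent duplicate removal:
  Read 'd': push. Stack: d
  Read 'a': push. Stack: da
  Read 'e': push. Stack: dae
  Read 'c': push. Stack: daec
  Read 'd': push. Stack: daecd
  Read 'a': push. Stack: daecda
  Read 'c': push. Stack: daecdac
  Read 'c': matches stack top 'c' => pop. Stack: daecda
  Read 'e': push. Stack: daecdae
Final stack: "daecdae" (length 7)

7


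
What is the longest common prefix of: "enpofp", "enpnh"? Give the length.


Words: enpofp, enpnh
  Position 0: all 'e' => match
  Position 1: all 'n' => match
  Position 2: all 'p' => match
  Position 3: ('o', 'n') => mismatch, stop
LCP = "enp" (length 3)

3


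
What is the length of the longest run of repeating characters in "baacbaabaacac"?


Input: "baacbaabaacac"
Scanning for longest run:
  Position 1 ('a'): new char, reset run to 1
  Position 2 ('a'): continues run of 'a', length=2
  Position 3 ('c'): new char, reset run to 1
  Position 4 ('b'): new char, reset run to 1
  Position 5 ('a'): new char, reset run to 1
  Position 6 ('a'): continues run of 'a', length=2
  Position 7 ('b'): new char, reset run to 1
  Position 8 ('a'): new char, reset run to 1
  Position 9 ('a'): continues run of 'a', length=2
  Position 10 ('c'): new char, reset run to 1
  Position 11 ('a'): new char, reset run to 1
  Position 12 ('c'): new char, reset run to 1
Longest run: 'a' with length 2

2


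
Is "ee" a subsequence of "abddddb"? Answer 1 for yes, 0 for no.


Check if "ee" is a subsequence of "abddddb"
Greedy scan:
  Position 0 ('a'): no match needed
  Position 1 ('b'): no match needed
  Position 2 ('d'): no match needed
  Position 3 ('d'): no match needed
  Position 4 ('d'): no match needed
  Position 5 ('d'): no match needed
  Position 6 ('b'): no match needed
Only matched 0/2 characters => not a subsequence

0


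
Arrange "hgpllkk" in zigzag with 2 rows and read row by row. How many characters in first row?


Zigzag "hgpllkk" into 2 rows:
Placing characters:
  'h' => row 0
  'g' => row 1
  'p' => row 0
  'l' => row 1
  'l' => row 0
  'k' => row 1
  'k' => row 0
Rows:
  Row 0: "hplk"
  Row 1: "glk"
First row length: 4

4


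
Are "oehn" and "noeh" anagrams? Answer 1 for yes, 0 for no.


Strings: "oehn", "noeh"
Sorted first:  ehno
Sorted second: ehno
Sorted forms match => anagrams

1


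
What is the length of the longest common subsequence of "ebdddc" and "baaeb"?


LCS of "ebdddc" and "baaeb"
DP table:
           b    a    a    e    b
      0    0    0    0    0    0
  e   0    0    0    0    1    1
  b   0    1    1    1    1    2
  d   0    1    1    1    1    2
  d   0    1    1    1    1    2
  d   0    1    1    1    1    2
  c   0    1    1    1    1    2
LCS length = dp[6][5] = 2

2


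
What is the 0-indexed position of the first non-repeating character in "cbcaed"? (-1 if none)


Input: cbcaed
Character frequencies:
  'a': 1
  'b': 1
  'c': 2
  'd': 1
  'e': 1
Scanning left to right for freq == 1:
  Position 0 ('c'): freq=2, skip
  Position 1 ('b'): unique! => answer = 1

1


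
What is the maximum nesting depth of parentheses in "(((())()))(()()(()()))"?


Input: "(((())()))(()()(()()))"
Tracking depth:
  Position 0 '(': depth becomes 1
  Position 1 '(': depth becomes 2
  Position 2 '(': depth becomes 3
  Position 3 '(': depth becomes 4
  Position 4 ')': depth becomes 3
  Position 5 ')': depth becomes 2
  Position 6 '(': depth becomes 3
  Position 7 ')': depth becomes 2
  Position 8 ')': depth becomes 1
  Position 9 ')': depth becomes 0
  Position 10 '(': depth becomes 1
  Position 11 '(': depth becomes 2
  Position 12 ')': depth becomes 1
  Position 13 '(': depth becomes 2
  Position 14 ')': depth becomes 1
  Position 15 '(': depth becomes 2
  Position 16 '(': depth becomes 3
  Position 17 ')': depth becomes 2
  Position 18 '(': depth becomes 3
  Position 19 ')': depth becomes 2
  Position 20 ')': depth becomes 1
  Position 21 ')': depth becomes 0
Maximum depth reached: 4

4


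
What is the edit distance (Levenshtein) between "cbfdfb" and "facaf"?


Computing edit distance: "cbfdfb" -> "facaf"
DP table:
           f    a    c    a    f
      0    1    2    3    4    5
  c   1    1    2    2    3    4
  b   2    2    2    3    3    4
  f   3    2    3    3    4    3
  d   4    3    3    4    4    4
  f   5    4    4    4    5    4
  b   6    5    5    5    5    5
Edit distance = dp[6][5] = 5

5


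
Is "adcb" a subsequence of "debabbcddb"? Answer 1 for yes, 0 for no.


Check if "adcb" is a subsequence of "debabbcddb"
Greedy scan:
  Position 0 ('d'): no match needed
  Position 1 ('e'): no match needed
  Position 2 ('b'): no match needed
  Position 3 ('a'): matches sub[0] = 'a'
  Position 4 ('b'): no match needed
  Position 5 ('b'): no match needed
  Position 6 ('c'): no match needed
  Position 7 ('d'): matches sub[1] = 'd'
  Position 8 ('d'): no match needed
  Position 9 ('b'): no match needed
Only matched 2/4 characters => not a subsequence

0


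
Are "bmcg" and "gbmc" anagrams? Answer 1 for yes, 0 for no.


Strings: "bmcg", "gbmc"
Sorted first:  bcgm
Sorted second: bcgm
Sorted forms match => anagrams

1


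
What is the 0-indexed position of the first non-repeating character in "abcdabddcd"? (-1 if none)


Input: abcdabddcd
Character frequencies:
  'a': 2
  'b': 2
  'c': 2
  'd': 4
Scanning left to right for freq == 1:
  Position 0 ('a'): freq=2, skip
  Position 1 ('b'): freq=2, skip
  Position 2 ('c'): freq=2, skip
  Position 3 ('d'): freq=4, skip
  Position 4 ('a'): freq=2, skip
  Position 5 ('b'): freq=2, skip
  Position 6 ('d'): freq=4, skip
  Position 7 ('d'): freq=4, skip
  Position 8 ('c'): freq=2, skip
  Position 9 ('d'): freq=4, skip
  No unique character found => answer = -1

-1


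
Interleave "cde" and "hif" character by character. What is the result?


Interleaving "cde" and "hif":
  Position 0: 'c' from first, 'h' from second => "ch"
  Position 1: 'd' from first, 'i' from second => "di"
  Position 2: 'e' from first, 'f' from second => "ef"
Result: chdief

chdief


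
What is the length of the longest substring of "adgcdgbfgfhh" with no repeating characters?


Input: "adgcdgbfgfhh"
Sliding window (track last position of each char):
  Position 0 ('a'): window [0,0] length 1 -- new best
  Position 1 ('d'): window [0,1] length 2 -- new best
  Position 2 ('g'): window [0,2] length 3 -- new best
  Position 3 ('c'): window [0,3] length 4 -- new best
  Position 4 ('d'): repeat (last at 1), move window start to 2
  Position 4 ('d'): window [2,4] length 3
  Position 5 ('g'): repeat (last at 2), move window start to 3
  Position 5 ('g'): window [3,5] length 3
  Position 6 ('b'): window [3,6] length 4
  Position 7 ('f'): window [3,7] length 5 -- new best
  Position 8 ('g'): repeat (last at 5), move window start to 6
  Position 8 ('g'): window [6,8] length 3
  Position 9 ('f'): repeat (last at 7), move window start to 8
  Position 9 ('f'): window [8,9] length 2
  Position 10 ('h'): window [8,10] length 3
  Position 11 ('h'): repeat (last at 10), move window start to 11
  Position 11 ('h'): window [11,11] length 1
Longest substring with no repeats: "cdgbf" with length 5

5


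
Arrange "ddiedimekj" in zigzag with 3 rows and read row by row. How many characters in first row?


Zigzag "ddiedimekj" into 3 rows:
Placing characters:
  'd' => row 0
  'd' => row 1
  'i' => row 2
  'e' => row 1
  'd' => row 0
  'i' => row 1
  'm' => row 2
  'e' => row 1
  'k' => row 0
  'j' => row 1
Rows:
  Row 0: "ddk"
  Row 1: "deiej"
  Row 2: "im"
First row length: 3

3


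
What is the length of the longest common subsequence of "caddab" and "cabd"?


LCS of "caddab" and "cabd"
DP table:
           c    a    b    d
      0    0    0    0    0
  c   0    1    1    1    1
  a   0    1    2    2    2
  d   0    1    2    2    3
  d   0    1    2    2    3
  a   0    1    2    2    3
  b   0    1    2    3    3
LCS length = dp[6][4] = 3

3


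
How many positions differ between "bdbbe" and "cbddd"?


Comparing "bdbbe" and "cbddd" position by position:
  Position 0: 'b' vs 'c' => DIFFER
  Position 1: 'd' vs 'b' => DIFFER
  Position 2: 'b' vs 'd' => DIFFER
  Position 3: 'b' vs 'd' => DIFFER
  Position 4: 'e' vs 'd' => DIFFER
Positions that differ: 5

5


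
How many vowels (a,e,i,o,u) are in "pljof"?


Input: pljof
Checking each character:
  'p' at position 0: consonant
  'l' at position 1: consonant
  'j' at position 2: consonant
  'o' at position 3: vowel (running total: 1)
  'f' at position 4: consonant
Total vowels: 1

1


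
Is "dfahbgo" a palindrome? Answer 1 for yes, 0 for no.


Input: dfahbgo
Reversed: ogbhafd
  Compare pos 0 ('d') with pos 6 ('o'): MISMATCH
  Compare pos 1 ('f') with pos 5 ('g'): MISMATCH
  Compare pos 2 ('a') with pos 4 ('b'): MISMATCH
Result: not a palindrome

0


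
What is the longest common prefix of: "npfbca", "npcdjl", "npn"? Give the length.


Words: npfbca, npcdjl, npn
  Position 0: all 'n' => match
  Position 1: all 'p' => match
  Position 2: ('f', 'c', 'n') => mismatch, stop
LCP = "np" (length 2)

2


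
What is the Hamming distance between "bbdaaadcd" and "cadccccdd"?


Comparing "bbdaaadcd" and "cadccccdd" position by position:
  Position 0: 'b' vs 'c' => differ
  Position 1: 'b' vs 'a' => differ
  Position 2: 'd' vs 'd' => same
  Position 3: 'a' vs 'c' => differ
  Position 4: 'a' vs 'c' => differ
  Position 5: 'a' vs 'c' => differ
  Position 6: 'd' vs 'c' => differ
  Position 7: 'c' vs 'd' => differ
  Position 8: 'd' vs 'd' => same
Total differences (Hamming distance): 7

7


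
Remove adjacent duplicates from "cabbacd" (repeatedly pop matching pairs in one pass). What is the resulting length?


Input: cabbacd
Stack-based adjacent duplicate removal:
  Read 'c': push. Stack: c
  Read 'a': push. Stack: ca
  Read 'b': push. Stack: cab
  Read 'b': matches stack top 'b' => pop. Stack: ca
  Read 'a': matches stack top 'a' => pop. Stack: c
  Read 'c': matches stack top 'c' => pop. Stack: (empty)
  Read 'd': push. Stack: d
Final stack: "d" (length 1)

1


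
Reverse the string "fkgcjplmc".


Input: fkgcjplmc
Reading characters right to left:
  Position 8: 'c'
  Position 7: 'm'
  Position 6: 'l'
  Position 5: 'p'
  Position 4: 'j'
  Position 3: 'c'
  Position 2: 'g'
  Position 1: 'k'
  Position 0: 'f'
Reversed: cmlpjcgkf

cmlpjcgkf


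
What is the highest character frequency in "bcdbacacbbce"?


Input: bcdbacacbbce
Character counts:
  'a': 2
  'b': 4
  'c': 4
  'd': 1
  'e': 1
Maximum frequency: 4

4


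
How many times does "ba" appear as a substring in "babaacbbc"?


Searching for "ba" in "babaacbbc"
Scanning each position:
  Position 0: "ba" => MATCH
  Position 1: "ab" => no
  Position 2: "ba" => MATCH
  Position 3: "aa" => no
  Position 4: "ac" => no
  Position 5: "cb" => no
  Position 6: "bb" => no
  Position 7: "bc" => no
Total occurrences: 2

2


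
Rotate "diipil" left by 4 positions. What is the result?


Input: "diipil", rotate left by 4
First 4 characters: "diip"
Remaining characters: "il"
Concatenate remaining + first: "il" + "diip" = "ildiip"

ildiip


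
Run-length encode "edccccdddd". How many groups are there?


Input: edccccdddd
Scanning for consecutive runs:
  Group 1: 'e' x 1 (positions 0-0)
  Group 2: 'd' x 1 (positions 1-1)
  Group 3: 'c' x 4 (positions 2-5)
  Group 4: 'd' x 4 (positions 6-9)
Total groups: 4

4


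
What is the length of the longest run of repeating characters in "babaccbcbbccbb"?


Input: "babaccbcbbccbb"
Scanning for longest run:
  Position 1 ('a'): new char, reset run to 1
  Position 2 ('b'): new char, reset run to 1
  Position 3 ('a'): new char, reset run to 1
  Position 4 ('c'): new char, reset run to 1
  Position 5 ('c'): continues run of 'c', length=2
  Position 6 ('b'): new char, reset run to 1
  Position 7 ('c'): new char, reset run to 1
  Position 8 ('b'): new char, reset run to 1
  Position 9 ('b'): continues run of 'b', length=2
  Position 10 ('c'): new char, reset run to 1
  Position 11 ('c'): continues run of 'c', length=2
  Position 12 ('b'): new char, reset run to 1
  Position 13 ('b'): continues run of 'b', length=2
Longest run: 'c' with length 2

2


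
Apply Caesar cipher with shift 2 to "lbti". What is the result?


Caesar cipher: shift "lbti" by 2
  'l' (pos 11) + 2 = pos 13 = 'n'
  'b' (pos 1) + 2 = pos 3 = 'd'
  't' (pos 19) + 2 = pos 21 = 'v'
  'i' (pos 8) + 2 = pos 10 = 'k'
Result: ndvk

ndvk


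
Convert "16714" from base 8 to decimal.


Input: "16714" in base 8
Positional expansion:
  Digit '1' (value 1) x 8^4 = 4096
  Digit '6' (value 6) x 8^3 = 3072
  Digit '7' (value 7) x 8^2 = 448
  Digit '1' (value 1) x 8^1 = 8
  Digit '4' (value 4) x 8^0 = 4
Sum = 7628

7628


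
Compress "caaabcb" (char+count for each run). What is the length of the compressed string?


Input: caaabcb
Runs:
  'c' x 1 => "c1"
  'a' x 3 => "a3"
  'b' x 1 => "b1"
  'c' x 1 => "c1"
  'b' x 1 => "b1"
Compressed: "c1a3b1c1b1"
Compressed length: 10

10


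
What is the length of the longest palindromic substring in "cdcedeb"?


Input: "cdcedeb"
Checking substrings for palindromes:
  [0:3] "cdc" (len 3) => palindrome
  [3:6] "ede" (len 3) => palindrome
Longest palindromic substring: "cdc" with length 3

3


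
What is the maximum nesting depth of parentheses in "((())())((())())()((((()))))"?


Input: "((())())((())())()((((()))))"
Tracking depth:
  Position 0 '(': depth becomes 1
  Position 1 '(': depth becomes 2
  Position 2 '(': depth becomes 3
  Position 3 ')': depth becomes 2
  Position 4 ')': depth becomes 1
  Position 5 '(': depth becomes 2
  Position 6 ')': depth becomes 1
  Position 7 ')': depth becomes 0
  Position 8 '(': depth becomes 1
  Position 9 '(': depth becomes 2
  Position 10 '(': depth becomes 3
  Position 11 ')': depth becomes 2
  Position 12 ')': depth becomes 1
  Position 13 '(': depth becomes 2
  Position 14 ')': depth becomes 1
  Position 15 ')': depth becomes 0
  Position 16 '(': depth becomes 1
  Position 17 ')': depth becomes 0
  Position 18 '(': depth becomes 1
  Position 19 '(': depth becomes 2
  Position 20 '(': depth becomes 3
  Position 21 '(': depth becomes 4
  Position 22 '(': depth becomes 5
  Position 23 ')': depth becomes 4
  Position 24 ')': depth becomes 3
  Position 25 ')': depth becomes 2
  Position 26 ')': depth becomes 1
  Position 27 ')': depth becomes 0
Maximum depth reached: 5

5


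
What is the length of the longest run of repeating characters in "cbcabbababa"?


Input: "cbcabbababa"
Scanning for longest run:
  Position 1 ('b'): new char, reset run to 1
  Position 2 ('c'): new char, reset run to 1
  Position 3 ('a'): new char, reset run to 1
  Position 4 ('b'): new char, reset run to 1
  Position 5 ('b'): continues run of 'b', length=2
  Position 6 ('a'): new char, reset run to 1
  Position 7 ('b'): new char, reset run to 1
  Position 8 ('a'): new char, reset run to 1
  Position 9 ('b'): new char, reset run to 1
  Position 10 ('a'): new char, reset run to 1
Longest run: 'b' with length 2

2


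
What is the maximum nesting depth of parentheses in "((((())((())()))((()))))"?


Input: "((((())((())()))((()))))"
Tracking depth:
  Position 0 '(': depth becomes 1
  Position 1 '(': depth becomes 2
  Position 2 '(': depth becomes 3
  Position 3 '(': depth becomes 4
  Position 4 '(': depth becomes 5
  Position 5 ')': depth becomes 4
  Position 6 ')': depth becomes 3
  Position 7 '(': depth becomes 4
  Position 8 '(': depth becomes 5
  Position 9 '(': depth becomes 6
  Position 10 ')': depth becomes 5
  Position 11 ')': depth becomes 4
  Position 12 '(': depth becomes 5
  Position 13 ')': depth becomes 4
  Position 14 ')': depth becomes 3
  Position 15 ')': depth becomes 2
  Position 16 '(': depth becomes 3
  Position 17 '(': depth becomes 4
  Position 18 '(': depth becomes 5
  Position 19 ')': depth becomes 4
  Position 20 ')': depth becomes 3
  Position 21 ')': depth becomes 2
  Position 22 ')': depth becomes 1
  Position 23 ')': depth becomes 0
Maximum depth reached: 6

6


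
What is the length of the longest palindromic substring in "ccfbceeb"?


Input: "ccfbceeb"
Checking substrings for palindromes:
  [0:2] "cc" (len 2) => palindrome
  [5:7] "ee" (len 2) => palindrome
Longest palindromic substring: "cc" with length 2

2


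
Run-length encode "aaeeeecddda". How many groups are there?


Input: aaeeeecddda
Scanning for consecutive runs:
  Group 1: 'a' x 2 (positions 0-1)
  Group 2: 'e' x 4 (positions 2-5)
  Group 3: 'c' x 1 (positions 6-6)
  Group 4: 'd' x 3 (positions 7-9)
  Group 5: 'a' x 1 (positions 10-10)
Total groups: 5

5


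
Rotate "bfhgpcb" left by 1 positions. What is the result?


Input: "bfhgpcb", rotate left by 1
First 1 characters: "b"
Remaining characters: "fhgpcb"
Concatenate remaining + first: "fhgpcb" + "b" = "fhgpcbb"

fhgpcbb


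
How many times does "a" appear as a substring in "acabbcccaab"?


Searching for "a" in "acabbcccaab"
Scanning each position:
  Position 0: "a" => MATCH
  Position 1: "c" => no
  Position 2: "a" => MATCH
  Position 3: "b" => no
  Position 4: "b" => no
  Position 5: "c" => no
  Position 6: "c" => no
  Position 7: "c" => no
  Position 8: "a" => MATCH
  Position 9: "a" => MATCH
  Position 10: "b" => no
Total occurrences: 4

4


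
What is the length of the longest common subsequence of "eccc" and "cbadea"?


LCS of "eccc" and "cbadea"
DP table:
           c    b    a    d    e    a
      0    0    0    0    0    0    0
  e   0    0    0    0    0    1    1
  c   0    1    1    1    1    1    1
  c   0    1    1    1    1    1    1
  c   0    1    1    1    1    1    1
LCS length = dp[4][6] = 1

1


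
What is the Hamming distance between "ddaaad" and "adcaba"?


Comparing "ddaaad" and "adcaba" position by position:
  Position 0: 'd' vs 'a' => differ
  Position 1: 'd' vs 'd' => same
  Position 2: 'a' vs 'c' => differ
  Position 3: 'a' vs 'a' => same
  Position 4: 'a' vs 'b' => differ
  Position 5: 'd' vs 'a' => differ
Total differences (Hamming distance): 4

4


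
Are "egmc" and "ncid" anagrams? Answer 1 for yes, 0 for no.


Strings: "egmc", "ncid"
Sorted first:  cegm
Sorted second: cdin
Differ at position 1: 'e' vs 'd' => not anagrams

0


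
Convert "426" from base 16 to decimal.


Input: "426" in base 16
Positional expansion:
  Digit '4' (value 4) x 16^2 = 1024
  Digit '2' (value 2) x 16^1 = 32
  Digit '6' (value 6) x 16^0 = 6
Sum = 1062

1062


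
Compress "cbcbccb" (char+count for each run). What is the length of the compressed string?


Input: cbcbccb
Runs:
  'c' x 1 => "c1"
  'b' x 1 => "b1"
  'c' x 1 => "c1"
  'b' x 1 => "b1"
  'c' x 2 => "c2"
  'b' x 1 => "b1"
Compressed: "c1b1c1b1c2b1"
Compressed length: 12

12


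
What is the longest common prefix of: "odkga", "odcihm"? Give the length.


Words: odkga, odcihm
  Position 0: all 'o' => match
  Position 1: all 'd' => match
  Position 2: ('k', 'c') => mismatch, stop
LCP = "od" (length 2)

2


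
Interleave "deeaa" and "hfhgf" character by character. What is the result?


Interleaving "deeaa" and "hfhgf":
  Position 0: 'd' from first, 'h' from second => "dh"
  Position 1: 'e' from first, 'f' from second => "ef"
  Position 2: 'e' from first, 'h' from second => "eh"
  Position 3: 'a' from first, 'g' from second => "ag"
  Position 4: 'a' from first, 'f' from second => "af"
Result: dhefehagaf

dhefehagaf


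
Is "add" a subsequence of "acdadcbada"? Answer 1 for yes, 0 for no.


Check if "add" is a subsequence of "acdadcbada"
Greedy scan:
  Position 0 ('a'): matches sub[0] = 'a'
  Position 1 ('c'): no match needed
  Position 2 ('d'): matches sub[1] = 'd'
  Position 3 ('a'): no match needed
  Position 4 ('d'): matches sub[2] = 'd'
  Position 5 ('c'): no match needed
  Position 6 ('b'): no match needed
  Position 7 ('a'): no match needed
  Position 8 ('d'): no match needed
  Position 9 ('a'): no match needed
All 3 characters matched => is a subsequence

1


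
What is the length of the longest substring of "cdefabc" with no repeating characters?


Input: "cdefabc"
Sliding window (track last position of each char):
  Position 0 ('c'): window [0,0] length 1 -- new best
  Position 1 ('d'): window [0,1] length 2 -- new best
  Position 2 ('e'): window [0,2] length 3 -- new best
  Position 3 ('f'): window [0,3] length 4 -- new best
  Position 4 ('a'): window [0,4] length 5 -- new best
  Position 5 ('b'): window [0,5] length 6 -- new best
  Position 6 ('c'): repeat (last at 0), move window start to 1
  Position 6 ('c'): window [1,6] length 6
Longest substring with no repeats: "cdefab" with length 6

6


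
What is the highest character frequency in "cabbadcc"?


Input: cabbadcc
Character counts:
  'a': 2
  'b': 2
  'c': 3
  'd': 1
Maximum frequency: 3

3


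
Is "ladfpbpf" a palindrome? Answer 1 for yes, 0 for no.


Input: ladfpbpf
Reversed: fpbpfdal
  Compare pos 0 ('l') with pos 7 ('f'): MISMATCH
  Compare pos 1 ('a') with pos 6 ('p'): MISMATCH
  Compare pos 2 ('d') with pos 5 ('b'): MISMATCH
  Compare pos 3 ('f') with pos 4 ('p'): MISMATCH
Result: not a palindrome

0


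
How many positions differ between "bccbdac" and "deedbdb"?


Comparing "bccbdac" and "deedbdb" position by position:
  Position 0: 'b' vs 'd' => DIFFER
  Position 1: 'c' vs 'e' => DIFFER
  Position 2: 'c' vs 'e' => DIFFER
  Position 3: 'b' vs 'd' => DIFFER
  Position 4: 'd' vs 'b' => DIFFER
  Position 5: 'a' vs 'd' => DIFFER
  Position 6: 'c' vs 'b' => DIFFER
Positions that differ: 7

7


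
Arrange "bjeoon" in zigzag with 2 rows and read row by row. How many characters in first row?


Zigzag "bjeoon" into 2 rows:
Placing characters:
  'b' => row 0
  'j' => row 1
  'e' => row 0
  'o' => row 1
  'o' => row 0
  'n' => row 1
Rows:
  Row 0: "beo"
  Row 1: "jon"
First row length: 3

3


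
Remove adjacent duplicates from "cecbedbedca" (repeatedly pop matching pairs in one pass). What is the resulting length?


Input: cecbedbedca
Stack-based adjacent duplicate removal:
  Read 'c': push. Stack: c
  Read 'e': push. Stack: ce
  Read 'c': push. Stack: cec
  Read 'b': push. Stack: cecb
  Read 'e': push. Stack: cecbe
  Read 'd': push. Stack: cecbed
  Read 'b': push. Stack: cecbedb
  Read 'e': push. Stack: cecbedbe
  Read 'd': push. Stack: cecbedbed
  Read 'c': push. Stack: cecbedbedc
  Read 'a': push. Stack: cecbedbedca
Final stack: "cecbedbedca" (length 11)

11


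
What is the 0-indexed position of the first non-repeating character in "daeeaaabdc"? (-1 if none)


Input: daeeaaabdc
Character frequencies:
  'a': 4
  'b': 1
  'c': 1
  'd': 2
  'e': 2
Scanning left to right for freq == 1:
  Position 0 ('d'): freq=2, skip
  Position 1 ('a'): freq=4, skip
  Position 2 ('e'): freq=2, skip
  Position 3 ('e'): freq=2, skip
  Position 4 ('a'): freq=4, skip
  Position 5 ('a'): freq=4, skip
  Position 6 ('a'): freq=4, skip
  Position 7 ('b'): unique! => answer = 7

7


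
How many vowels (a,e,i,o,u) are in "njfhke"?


Input: njfhke
Checking each character:
  'n' at position 0: consonant
  'j' at position 1: consonant
  'f' at position 2: consonant
  'h' at position 3: consonant
  'k' at position 4: consonant
  'e' at position 5: vowel (running total: 1)
Total vowels: 1

1


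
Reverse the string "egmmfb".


Input: egmmfb
Reading characters right to left:
  Position 5: 'b'
  Position 4: 'f'
  Position 3: 'm'
  Position 2: 'm'
  Position 1: 'g'
  Position 0: 'e'
Reversed: bfmmge

bfmmge


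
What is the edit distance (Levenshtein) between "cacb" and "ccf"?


Computing edit distance: "cacb" -> "ccf"
DP table:
           c    c    f
      0    1    2    3
  c   1    0    1    2
  a   2    1    1    2
  c   3    2    1    2
  b   4    3    2    2
Edit distance = dp[4][3] = 2

2


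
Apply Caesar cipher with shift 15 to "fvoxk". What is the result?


Caesar cipher: shift "fvoxk" by 15
  'f' (pos 5) + 15 = pos 20 = 'u'
  'v' (pos 21) + 15 = pos 10 = 'k'
  'o' (pos 14) + 15 = pos 3 = 'd'
  'x' (pos 23) + 15 = pos 12 = 'm'
  'k' (pos 10) + 15 = pos 25 = 'z'
Result: ukdmz

ukdmz


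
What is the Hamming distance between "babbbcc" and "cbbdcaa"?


Comparing "babbbcc" and "cbbdcaa" position by position:
  Position 0: 'b' vs 'c' => differ
  Position 1: 'a' vs 'b' => differ
  Position 2: 'b' vs 'b' => same
  Position 3: 'b' vs 'd' => differ
  Position 4: 'b' vs 'c' => differ
  Position 5: 'c' vs 'a' => differ
  Position 6: 'c' vs 'a' => differ
Total differences (Hamming distance): 6

6


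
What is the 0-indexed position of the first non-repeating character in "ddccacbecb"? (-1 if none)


Input: ddccacbecb
Character frequencies:
  'a': 1
  'b': 2
  'c': 4
  'd': 2
  'e': 1
Scanning left to right for freq == 1:
  Position 0 ('d'): freq=2, skip
  Position 1 ('d'): freq=2, skip
  Position 2 ('c'): freq=4, skip
  Position 3 ('c'): freq=4, skip
  Position 4 ('a'): unique! => answer = 4

4


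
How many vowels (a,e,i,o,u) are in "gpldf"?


Input: gpldf
Checking each character:
  'g' at position 0: consonant
  'p' at position 1: consonant
  'l' at position 2: consonant
  'd' at position 3: consonant
  'f' at position 4: consonant
Total vowels: 0

0


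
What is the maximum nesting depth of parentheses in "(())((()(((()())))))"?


Input: "(())((()(((()())))))"
Tracking depth:
  Position 0 '(': depth becomes 1
  Position 1 '(': depth becomes 2
  Position 2 ')': depth becomes 1
  Position 3 ')': depth becomes 0
  Position 4 '(': depth becomes 1
  Position 5 '(': depth becomes 2
  Position 6 '(': depth becomes 3
  Position 7 ')': depth becomes 2
  Position 8 '(': depth becomes 3
  Position 9 '(': depth becomes 4
  Position 10 '(': depth becomes 5
  Position 11 '(': depth becomes 6
  Position 12 ')': depth becomes 5
  Position 13 '(': depth becomes 6
  Position 14 ')': depth becomes 5
  Position 15 ')': depth becomes 4
  Position 16 ')': depth becomes 3
  Position 17 ')': depth becomes 2
  Position 18 ')': depth becomes 1
  Position 19 ')': depth becomes 0
Maximum depth reached: 6

6


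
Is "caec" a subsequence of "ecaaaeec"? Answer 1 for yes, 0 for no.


Check if "caec" is a subsequence of "ecaaaeec"
Greedy scan:
  Position 0 ('e'): no match needed
  Position 1 ('c'): matches sub[0] = 'c'
  Position 2 ('a'): matches sub[1] = 'a'
  Position 3 ('a'): no match needed
  Position 4 ('a'): no match needed
  Position 5 ('e'): matches sub[2] = 'e'
  Position 6 ('e'): no match needed
  Position 7 ('c'): matches sub[3] = 'c'
All 4 characters matched => is a subsequence

1


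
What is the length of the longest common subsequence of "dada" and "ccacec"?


LCS of "dada" and "ccacec"
DP table:
           c    c    a    c    e    c
      0    0    0    0    0    0    0
  d   0    0    0    0    0    0    0
  a   0    0    0    1    1    1    1
  d   0    0    0    1    1    1    1
  a   0    0    0    1    1    1    1
LCS length = dp[4][6] = 1

1


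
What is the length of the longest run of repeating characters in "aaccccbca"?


Input: "aaccccbca"
Scanning for longest run:
  Position 1 ('a'): continues run of 'a', length=2
  Position 2 ('c'): new char, reset run to 1
  Position 3 ('c'): continues run of 'c', length=2
  Position 4 ('c'): continues run of 'c', length=3
  Position 5 ('c'): continues run of 'c', length=4
  Position 6 ('b'): new char, reset run to 1
  Position 7 ('c'): new char, reset run to 1
  Position 8 ('a'): new char, reset run to 1
Longest run: 'c' with length 4

4


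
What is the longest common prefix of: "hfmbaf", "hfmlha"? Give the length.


Words: hfmbaf, hfmlha
  Position 0: all 'h' => match
  Position 1: all 'f' => match
  Position 2: all 'm' => match
  Position 3: ('b', 'l') => mismatch, stop
LCP = "hfm" (length 3)

3


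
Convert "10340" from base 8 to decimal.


Input: "10340" in base 8
Positional expansion:
  Digit '1' (value 1) x 8^4 = 4096
  Digit '0' (value 0) x 8^3 = 0
  Digit '3' (value 3) x 8^2 = 192
  Digit '4' (value 4) x 8^1 = 32
  Digit '0' (value 0) x 8^0 = 0
Sum = 4320

4320


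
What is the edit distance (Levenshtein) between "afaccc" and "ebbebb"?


Computing edit distance: "afaccc" -> "ebbebb"
DP table:
           e    b    b    e    b    b
      0    1    2    3    4    5    6
  a   1    1    2    3    4    5    6
  f   2    2    2    3    4    5    6
  a   3    3    3    3    4    5    6
  c   4    4    4    4    4    5    6
  c   5    5    5    5    5    5    6
  c   6    6    6    6    6    6    6
Edit distance = dp[6][6] = 6

6


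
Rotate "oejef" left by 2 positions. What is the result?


Input: "oejef", rotate left by 2
First 2 characters: "oe"
Remaining characters: "jef"
Concatenate remaining + first: "jef" + "oe" = "jefoe"

jefoe


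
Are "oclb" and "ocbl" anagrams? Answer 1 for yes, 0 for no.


Strings: "oclb", "ocbl"
Sorted first:  bclo
Sorted second: bclo
Sorted forms match => anagrams

1


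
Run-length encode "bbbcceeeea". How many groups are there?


Input: bbbcceeeea
Scanning for consecutive runs:
  Group 1: 'b' x 3 (positions 0-2)
  Group 2: 'c' x 2 (positions 3-4)
  Group 3: 'e' x 4 (positions 5-8)
  Group 4: 'a' x 1 (positions 9-9)
Total groups: 4

4


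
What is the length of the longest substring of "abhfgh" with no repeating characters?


Input: "abhfgh"
Sliding window (track last position of each char):
  Position 0 ('a'): window [0,0] length 1 -- new best
  Position 1 ('b'): window [0,1] length 2 -- new best
  Position 2 ('h'): window [0,2] length 3 -- new best
  Position 3 ('f'): window [0,3] length 4 -- new best
  Position 4 ('g'): window [0,4] length 5 -- new best
  Position 5 ('h'): repeat (last at 2), move window start to 3
  Position 5 ('h'): window [3,5] length 3
Longest substring with no repeats: "abhfg" with length 5

5


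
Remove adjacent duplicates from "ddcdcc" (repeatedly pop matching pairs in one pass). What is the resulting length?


Input: ddcdcc
Stack-based adjacent duplicate removal:
  Read 'd': push. Stack: d
  Read 'd': matches stack top 'd' => pop. Stack: (empty)
  Read 'c': push. Stack: c
  Read 'd': push. Stack: cd
  Read 'c': push. Stack: cdc
  Read 'c': matches stack top 'c' => pop. Stack: cd
Final stack: "cd" (length 2)

2


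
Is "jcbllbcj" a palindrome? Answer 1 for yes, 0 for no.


Input: jcbllbcj
Reversed: jcbllbcj
  Compare pos 0 ('j') with pos 7 ('j'): match
  Compare pos 1 ('c') with pos 6 ('c'): match
  Compare pos 2 ('b') with pos 5 ('b'): match
  Compare pos 3 ('l') with pos 4 ('l'): match
Result: palindrome

1


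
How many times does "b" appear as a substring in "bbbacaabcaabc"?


Searching for "b" in "bbbacaabcaabc"
Scanning each position:
  Position 0: "b" => MATCH
  Position 1: "b" => MATCH
  Position 2: "b" => MATCH
  Position 3: "a" => no
  Position 4: "c" => no
  Position 5: "a" => no
  Position 6: "a" => no
  Position 7: "b" => MATCH
  Position 8: "c" => no
  Position 9: "a" => no
  Position 10: "a" => no
  Position 11: "b" => MATCH
  Position 12: "c" => no
Total occurrences: 5

5


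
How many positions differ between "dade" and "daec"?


Comparing "dade" and "daec" position by position:
  Position 0: 'd' vs 'd' => same
  Position 1: 'a' vs 'a' => same
  Position 2: 'd' vs 'e' => DIFFER
  Position 3: 'e' vs 'c' => DIFFER
Positions that differ: 2

2


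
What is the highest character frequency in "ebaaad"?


Input: ebaaad
Character counts:
  'a': 3
  'b': 1
  'd': 1
  'e': 1
Maximum frequency: 3

3


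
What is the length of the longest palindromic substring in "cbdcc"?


Input: "cbdcc"
Checking substrings for palindromes:
  [3:5] "cc" (len 2) => palindrome
Longest palindromic substring: "cc" with length 2

2


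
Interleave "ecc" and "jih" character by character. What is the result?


Interleaving "ecc" and "jih":
  Position 0: 'e' from first, 'j' from second => "ej"
  Position 1: 'c' from first, 'i' from second => "ci"
  Position 2: 'c' from first, 'h' from second => "ch"
Result: ejcich

ejcich


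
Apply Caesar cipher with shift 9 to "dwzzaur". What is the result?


Caesar cipher: shift "dwzzaur" by 9
  'd' (pos 3) + 9 = pos 12 = 'm'
  'w' (pos 22) + 9 = pos 5 = 'f'
  'z' (pos 25) + 9 = pos 8 = 'i'
  'z' (pos 25) + 9 = pos 8 = 'i'
  'a' (pos 0) + 9 = pos 9 = 'j'
  'u' (pos 20) + 9 = pos 3 = 'd'
  'r' (pos 17) + 9 = pos 0 = 'a'
Result: mfiijda

mfiijda


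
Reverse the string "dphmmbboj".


Input: dphmmbboj
Reading characters right to left:
  Position 8: 'j'
  Position 7: 'o'
  Position 6: 'b'
  Position 5: 'b'
  Position 4: 'm'
  Position 3: 'm'
  Position 2: 'h'
  Position 1: 'p'
  Position 0: 'd'
Reversed: jobbmmhpd

jobbmmhpd


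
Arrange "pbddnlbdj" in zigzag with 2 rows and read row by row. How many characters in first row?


Zigzag "pbddnlbdj" into 2 rows:
Placing characters:
  'p' => row 0
  'b' => row 1
  'd' => row 0
  'd' => row 1
  'n' => row 0
  'l' => row 1
  'b' => row 0
  'd' => row 1
  'j' => row 0
Rows:
  Row 0: "pdnbj"
  Row 1: "bdld"
First row length: 5

5


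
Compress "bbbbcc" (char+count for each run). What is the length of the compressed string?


Input: bbbbcc
Runs:
  'b' x 4 => "b4"
  'c' x 2 => "c2"
Compressed: "b4c2"
Compressed length: 4

4


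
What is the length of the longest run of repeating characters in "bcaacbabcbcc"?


Input: "bcaacbabcbcc"
Scanning for longest run:
  Position 1 ('c'): new char, reset run to 1
  Position 2 ('a'): new char, reset run to 1
  Position 3 ('a'): continues run of 'a', length=2
  Position 4 ('c'): new char, reset run to 1
  Position 5 ('b'): new char, reset run to 1
  Position 6 ('a'): new char, reset run to 1
  Position 7 ('b'): new char, reset run to 1
  Position 8 ('c'): new char, reset run to 1
  Position 9 ('b'): new char, reset run to 1
  Position 10 ('c'): new char, reset run to 1
  Position 11 ('c'): continues run of 'c', length=2
Longest run: 'a' with length 2

2


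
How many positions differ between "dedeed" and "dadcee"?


Comparing "dedeed" and "dadcee" position by position:
  Position 0: 'd' vs 'd' => same
  Position 1: 'e' vs 'a' => DIFFER
  Position 2: 'd' vs 'd' => same
  Position 3: 'e' vs 'c' => DIFFER
  Position 4: 'e' vs 'e' => same
  Position 5: 'd' vs 'e' => DIFFER
Positions that differ: 3

3


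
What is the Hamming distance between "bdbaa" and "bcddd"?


Comparing "bdbaa" and "bcddd" position by position:
  Position 0: 'b' vs 'b' => same
  Position 1: 'd' vs 'c' => differ
  Position 2: 'b' vs 'd' => differ
  Position 3: 'a' vs 'd' => differ
  Position 4: 'a' vs 'd' => differ
Total differences (Hamming distance): 4

4


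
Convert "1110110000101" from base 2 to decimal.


Input: "1110110000101" in base 2
Positional expansion:
  Digit '1' (value 1) x 2^12 = 4096
  Digit '1' (value 1) x 2^11 = 2048
  Digit '1' (value 1) x 2^10 = 1024
  Digit '0' (value 0) x 2^9 = 0
  Digit '1' (value 1) x 2^8 = 256
  Digit '1' (value 1) x 2^7 = 128
  Digit '0' (value 0) x 2^6 = 0
  Digit '0' (value 0) x 2^5 = 0
  Digit '0' (value 0) x 2^4 = 0
  Digit '0' (value 0) x 2^3 = 0
  Digit '1' (value 1) x 2^2 = 4
  Digit '0' (value 0) x 2^1 = 0
  Digit '1' (value 1) x 2^0 = 1
Sum = 7557

7557


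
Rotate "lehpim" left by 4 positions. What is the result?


Input: "lehpim", rotate left by 4
First 4 characters: "lehp"
Remaining characters: "im"
Concatenate remaining + first: "im" + "lehp" = "imlehp"

imlehp
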